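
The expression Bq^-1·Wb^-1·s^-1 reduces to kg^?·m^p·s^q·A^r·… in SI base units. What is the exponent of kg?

-1

Bq = 1/s = s⁻¹ (activity is decays per second).
So Bq⁻¹ = s.
Wb = V·s (flux: a volt is a weber per second),
    = kg·m²·s⁻²·A⁻¹.
So Wb⁻¹ = kg⁻¹·m⁻²·s²·A.
Combining: Bq⁻¹·Wb⁻¹·s⁻¹ = s · (kg⁻¹·m⁻²·s²·A) · s⁻¹ = kg⁻¹·m⁻²·s²·A.
The exponent of kg is -1.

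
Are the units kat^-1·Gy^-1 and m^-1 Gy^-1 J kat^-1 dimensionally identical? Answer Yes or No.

No

Left side:
  kat = s⁻¹·mol.
  So kat⁻¹ = s·mol⁻¹.
  Gy = m²·s⁻².
  So Gy⁻¹ = m⁻²·s².
  Combining: kat⁻¹·Gy⁻¹ = (s·mol⁻¹) · (m⁻²·s²) = m⁻²·s³·mol⁻¹.
Right side:
  Gy = m²·s⁻².
  So Gy⁻¹ = m⁻²·s².
  J = kg·m²·s⁻².
  kat = s⁻¹·mol.
  So kat⁻¹ = s·mol⁻¹.
  Combining: m⁻¹·Gy⁻¹·J·kat⁻¹ = m⁻¹ · (m⁻²·s²) · (kg·m²·s⁻²) · (s·mol⁻¹) = kg·m⁻¹·s·mol⁻¹.
Left is m⁻²·s³·mol⁻¹; right is kg·m⁻¹·s·mol⁻¹ — different.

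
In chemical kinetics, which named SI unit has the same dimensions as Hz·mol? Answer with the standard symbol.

kat

Hz = s⁻¹.
Combining: Hz·mol = s⁻¹ · mol = s⁻¹·mol.
s⁻¹·mol is the base-SI form of the katal.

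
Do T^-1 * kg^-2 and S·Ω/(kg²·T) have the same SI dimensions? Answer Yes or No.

Left side:
  T = kg·s⁻²·A⁻¹.
  So T⁻¹ = kg⁻¹·s²·A.
  Combining: T⁻¹·kg⁻² = (kg⁻¹·s²·A) · kg⁻² = kg⁻³·s²·A.
Right side:
  S = 1/Ω (conductance is reciprocal resistance),
      = kg⁻¹·m⁻²·s³·A².
  Ω = V/A (resistance = voltage per current),
      = kg·m²·s⁻³·A⁻².
  T = Wb/m² (flux density = flux per area),
      = kg·s⁻²·A⁻¹.
  So T⁻¹ = kg⁻¹·s²·A.
  Combining: S·kg⁻²·Ω·T⁻¹ = (kg⁻¹·m⁻²·s³·A²) · kg⁻² · (kg·m²·s⁻³·A⁻²) · (kg⁻¹·s²·A) = kg⁻³·s²·A.
Both reduce to kg⁻³·s²·A.

Yes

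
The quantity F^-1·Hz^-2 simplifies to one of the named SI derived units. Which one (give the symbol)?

F = kg⁻¹·m⁻²·s⁴·A².
So F⁻¹ = kg·m²·s⁻⁴·A⁻².
Hz = s⁻¹.
So Hz⁻² = s².
Combining: F⁻¹·Hz⁻² = (kg·m²·s⁻⁴·A⁻²) · s² = kg·m²·s⁻²·A⁻².
kg·m²·s⁻²·A⁻² is the base-SI form of the henry.

H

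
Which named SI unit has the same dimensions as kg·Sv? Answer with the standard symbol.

J

Sv = J/kg (equivalent dose = energy per mass),
    = m²·s⁻².
Combining: kg·Sv = kg · (m²·s⁻²) = kg·m²·s⁻².
kg·m²·s⁻² is the base-SI form of the joule.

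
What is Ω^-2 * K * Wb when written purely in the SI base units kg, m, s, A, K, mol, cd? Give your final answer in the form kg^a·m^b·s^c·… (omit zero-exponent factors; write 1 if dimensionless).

kg⁻¹·m⁻²·s⁴·A³·K

Ω = V/A (resistance = voltage per current),
    = kg·m²·s⁻³·A⁻².
So Ω⁻² = kg⁻²·m⁻⁴·s⁶·A⁴.
Wb = V·s (flux: a volt is a weber per second),
    = kg·m²·s⁻²·A⁻¹.
Combining: Ω⁻²·K·Wb = (kg⁻²·m⁻⁴·s⁶·A⁴) · K · (kg·m²·s⁻²·A⁻¹) = kg⁻¹·m⁻²·s⁴·A³·K.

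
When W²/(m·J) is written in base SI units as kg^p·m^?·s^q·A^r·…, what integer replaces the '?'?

1

W = kg·m²·s⁻³.
So W² = kg²·m⁴·s⁻⁶.
J = kg·m²·s⁻².
So J⁻¹ = kg⁻¹·m⁻²·s².
Combining: m⁻¹·W²·J⁻¹ = m⁻¹ · (kg²·m⁴·s⁻⁶) · (kg⁻¹·m⁻²·s²) = kg·m·s⁻⁴.
The exponent of m is 1.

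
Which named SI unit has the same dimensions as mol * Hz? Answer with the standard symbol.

kat

Hz = 1/s = s⁻¹ (frequency is cycles per second).
Combining: mol·Hz = mol · s⁻¹ = s⁻¹·mol.
s⁻¹·mol is the base-SI form of the katal.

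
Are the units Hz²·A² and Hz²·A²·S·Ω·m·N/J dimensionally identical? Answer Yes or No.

Left side:
  Hz = 1/s = s⁻¹ (frequency is cycles per second).
  So Hz² = s⁻².
  Combining: Hz²·A² = s⁻² · A² = s⁻²·A².
Right side:
  Hz = 1/s = s⁻¹ (frequency is cycles per second).
  So Hz² = s⁻².
  J = N·m (work = force × distance),
      = kg·m²·s⁻².
  So J⁻¹ = kg⁻¹·m⁻²·s².
  S = 1/Ω (conductance is reciprocal resistance),
      = kg⁻¹·m⁻²·s³·A².
  Ω = V/A (resistance = voltage per current),
      = kg·m²·s⁻³·A⁻².
  N = kg·m/s² = kg·m·s⁻² (force = mass × acceleration).
  Combining: Hz²·J⁻¹·A²·S·Ω·m·N = s⁻² · (kg⁻¹·m⁻²·s²) · A² · (kg⁻¹·m⁻²·s³·A²) · (kg·m²·s⁻³·A⁻²) · m · (kg·m·s⁻²) = s⁻²·A².
Both reduce to s⁻²·A².

Yes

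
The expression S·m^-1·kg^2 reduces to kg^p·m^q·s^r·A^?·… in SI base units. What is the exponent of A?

S = kg⁻¹·m⁻²·s³·A².
Combining: S·m⁻¹·kg² = (kg⁻¹·m⁻²·s³·A²) · m⁻¹ · kg² = kg·m⁻³·s³·A².
The exponent of A is 2.

2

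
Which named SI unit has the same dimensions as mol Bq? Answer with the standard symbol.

kat

Bq = s⁻¹.
Combining: mol·Bq = mol · s⁻¹ = s⁻¹·mol.
s⁻¹·mol is the base-SI form of the katal.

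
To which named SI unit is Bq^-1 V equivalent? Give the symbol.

Bq = 1/s = s⁻¹ (activity is decays per second).
So Bq⁻¹ = s.
V = W/A (potential = power per current),
    = kg·m²·s⁻³·A⁻¹.
Combining: Bq⁻¹·V = s · (kg·m²·s⁻³·A⁻¹) = kg·m²·s⁻²·A⁻¹.
kg·m²·s⁻²·A⁻¹ is the base-SI form of the weber.

Wb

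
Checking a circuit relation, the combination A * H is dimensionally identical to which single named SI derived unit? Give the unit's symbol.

Wb

H = Wb/A (inductance = flux per current),
    = kg·m²·s⁻²·A⁻².
Combining: A·H = A · (kg·m²·s⁻²·A⁻²) = kg·m²·s⁻²·A⁻¹.
kg·m²·s⁻²·A⁻¹ is the base-SI form of the weber.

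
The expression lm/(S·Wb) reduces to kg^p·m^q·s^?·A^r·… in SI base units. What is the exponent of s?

-1

S = 1/Ω (conductance is reciprocal resistance),
    = kg⁻¹·m⁻²·s³·A².
So S⁻¹ = kg·m²·s⁻³·A⁻².
lm = cd·sr = cd (luminous flux; sr is dimensionless).
Wb = V·s (flux: a volt is a weber per second),
    = kg·m²·s⁻²·A⁻¹.
So Wb⁻¹ = kg⁻¹·m⁻²·s²·A.
Combining: S⁻¹·lm·Wb⁻¹ = (kg·m²·s⁻³·A⁻²) · cd · (kg⁻¹·m⁻²·s²·A) = s⁻¹·A⁻¹·cd.
The exponent of s is -1.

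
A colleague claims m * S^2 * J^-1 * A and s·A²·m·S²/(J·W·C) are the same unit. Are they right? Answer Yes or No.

No

Left side:
  S = 1/Ω (conductance is reciprocal resistance),
      = kg⁻¹·m⁻²·s³·A².
  So S² = kg⁻²·m⁻⁴·s⁶·A⁴.
  J = N·m (work = force × distance),
      = kg·m²·s⁻².
  So J⁻¹ = kg⁻¹·m⁻²·s².
  Combining: m·S²·J⁻¹·A = m · (kg⁻²·m⁻⁴·s⁶·A⁴) · (kg⁻¹·m⁻²·s²) · A = kg⁻³·m⁻⁵·s⁸·A⁵.
Right side:
  J = kg·m²·s⁻².
  So J⁻¹ = kg⁻¹·m⁻²·s².
  W = kg·m²·s⁻³.
  So W⁻¹ = kg⁻¹·m⁻²·s³.
  C = s·A.
  So C⁻¹ = s⁻¹·A⁻¹.
  S = kg⁻¹·m⁻²·s³·A².
  So S² = kg⁻²·m⁻⁴·s⁶·A⁴.
  Combining: J⁻¹·s·W⁻¹·A²·C⁻¹·m·S² = (kg⁻¹·m⁻²·s²) · s · (kg⁻¹·m⁻²·s³) · A² · (s⁻¹·A⁻¹) · m · (kg⁻²·m⁻⁴·s⁶·A⁴) = kg⁻⁴·m⁻⁷·s¹¹·A⁵.
Left is kg⁻³·m⁻⁵·s⁸·A⁵; right is kg⁻⁴·m⁻⁷·s¹¹·A⁵ — different.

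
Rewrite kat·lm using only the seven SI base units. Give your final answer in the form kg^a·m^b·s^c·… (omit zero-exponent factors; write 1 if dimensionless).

kat = mol/s = s⁻¹·mol (catalytic activity).
lm = cd·sr = cd (luminous flux; sr is dimensionless).
Combining: kat·lm = (s⁻¹·mol) · cd = s⁻¹·mol·cd.

s⁻¹·mol·cd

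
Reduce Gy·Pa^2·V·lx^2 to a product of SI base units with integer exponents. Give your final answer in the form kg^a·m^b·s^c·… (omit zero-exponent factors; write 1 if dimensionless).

Gy = J/kg (absorbed dose = energy per mass),
    = m²·s⁻².
Pa = N/m² (pressure = force per area),
    = kg·m⁻¹·s⁻².
So Pa² = kg²·m⁻²·s⁻⁴.
V = W/A (potential = power per current),
    = kg·m²·s⁻³·A⁻¹.
lx = lm/m² (illuminance = luminous flux per area),
    = m⁻²·cd.
So lx² = m⁻⁴·cd².
Combining: Gy·Pa²·V·lx² = (m²·s⁻²) · (kg²·m⁻²·s⁻⁴) · (kg·m²·s⁻³·A⁻¹) · (m⁻⁴·cd²) = kg³·m⁻²·s⁻⁹·A⁻¹·cd².

kg³·m⁻²·s⁻⁹·A⁻¹·cd²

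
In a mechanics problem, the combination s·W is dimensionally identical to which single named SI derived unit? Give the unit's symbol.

W = J/s (power = energy per time),
    = kg·m²·s⁻³.
Combining: s·W = s · (kg·m²·s⁻³) = kg·m²·s⁻².
kg·m²·s⁻² is the base-SI form of the joule.

J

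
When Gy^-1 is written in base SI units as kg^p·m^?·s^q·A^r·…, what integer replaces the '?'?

-2

Gy = J/kg (absorbed dose = energy per mass),
    = m²·s⁻².
So Gy⁻¹ = m⁻²·s².
The exponent of m is -2.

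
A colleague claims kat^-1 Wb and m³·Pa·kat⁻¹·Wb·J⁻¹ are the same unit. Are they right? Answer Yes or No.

Yes

Left side:
  kat = mol/s = s⁻¹·mol (catalytic activity).
  So kat⁻¹ = s·mol⁻¹.
  Wb = V·s (flux: a volt is a weber per second),
      = kg·m²·s⁻²·A⁻¹.
  Combining: kat⁻¹·Wb = (s·mol⁻¹) · (kg·m²·s⁻²·A⁻¹) = kg·m²·s⁻¹·A⁻¹·mol⁻¹.
Right side:
  Pa = N/m² (pressure = force per area),
      = kg·m⁻¹·s⁻².
  kat = mol/s = s⁻¹·mol (catalytic activity).
  So kat⁻¹ = s·mol⁻¹.
  Wb = V·s (flux: a volt is a weber per second),
      = kg·m²·s⁻²·A⁻¹.
  J = N·m (work = force × distance),
      = kg·m²·s⁻².
  So J⁻¹ = kg⁻¹·m⁻²·s².
  Combining: m³·Pa·kat⁻¹·Wb·J⁻¹ = m³ · (kg·m⁻¹·s⁻²) · (s·mol⁻¹) · (kg·m²·s⁻²·A⁻¹) · (kg⁻¹·m⁻²·s²) = kg·m²·s⁻¹·A⁻¹·mol⁻¹.
Both reduce to kg·m²·s⁻¹·A⁻¹·mol⁻¹.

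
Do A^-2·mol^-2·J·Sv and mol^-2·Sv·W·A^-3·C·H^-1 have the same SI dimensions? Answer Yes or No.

No

Left side:
  J = kg·m²·s⁻².
  Sv = m²·s⁻².
  Combining: A⁻²·mol⁻²·J·Sv = A⁻² · mol⁻² · (kg·m²·s⁻²) · (m²·s⁻²) = kg·m⁴·s⁻⁴·A⁻²·mol⁻².
Right side:
  Sv = J/kg (equivalent dose = energy per mass),
      = m²·s⁻².
  W = J/s (power = energy per time),
      = kg·m²·s⁻³.
  C = A·s = s·A (charge = current × time).
  H = Wb/A (inductance = flux per current),
      = kg·m²·s⁻²·A⁻².
  So H⁻¹ = kg⁻¹·m⁻²·s²·A².
  Combining: mol⁻²·Sv·W·A⁻³·C·H⁻¹ = mol⁻² · (m²·s⁻²) · (kg·m²·s⁻³) · A⁻³ · (s·A) · (kg⁻¹·m⁻²·s²·A²) = m²·s⁻²·mol⁻².
Left is kg·m⁴·s⁻⁴·A⁻²·mol⁻²; right is m²·s⁻²·mol⁻² — different.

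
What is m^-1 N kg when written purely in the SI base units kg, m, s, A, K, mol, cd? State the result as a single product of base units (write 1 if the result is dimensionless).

kg²·s⁻²

N = kg·m·s⁻².
Combining: m⁻¹·N·kg = m⁻¹ · (kg·m·s⁻²) · kg = kg²·s⁻².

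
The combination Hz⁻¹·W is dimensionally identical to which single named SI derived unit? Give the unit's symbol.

J

Hz = 1/s = s⁻¹ (frequency is cycles per second).
So Hz⁻¹ = s.
W = J/s (power = energy per time),
    = kg·m²·s⁻³.
Combining: Hz⁻¹·W = s · (kg·m²·s⁻³) = kg·m²·s⁻².
kg·m²·s⁻² is the base-SI form of the joule.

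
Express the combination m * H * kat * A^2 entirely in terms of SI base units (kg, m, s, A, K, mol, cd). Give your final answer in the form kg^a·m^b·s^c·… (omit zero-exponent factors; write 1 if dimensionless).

kg·m³·s⁻³·mol

H = Wb/A (inductance = flux per current),
    = kg·m²·s⁻²·A⁻².
kat = mol/s = s⁻¹·mol (catalytic activity).
Combining: m·H·kat·A² = m · (kg·m²·s⁻²·A⁻²) · (s⁻¹·mol) · A² = kg·m³·s⁻³·mol.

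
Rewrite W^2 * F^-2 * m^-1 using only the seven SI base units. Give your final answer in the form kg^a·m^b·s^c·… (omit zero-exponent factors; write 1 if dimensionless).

W = J/s (power = energy per time),
    = kg·m²·s⁻³.
So W² = kg²·m⁴·s⁻⁶.
F = C/V (capacitance = charge per voltage),
    = A·s/(kg·m²·s⁻³·A⁻¹) (substituting C and V),
    = kg⁻¹·m⁻²·s⁴·A².
So F⁻² = kg²·m⁴·s⁻⁸·A⁻⁴.
Combining: W²·F⁻²·m⁻¹ = (kg²·m⁴·s⁻⁶) · (kg²·m⁴·s⁻⁸·A⁻⁴) · m⁻¹ = kg⁴·m⁷·s⁻¹⁴·A⁻⁴.

kg⁴·m⁷·s⁻¹⁴·A⁻⁴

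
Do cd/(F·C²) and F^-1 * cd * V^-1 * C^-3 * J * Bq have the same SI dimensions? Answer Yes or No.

No

Left side:
  F = kg⁻¹·m⁻²·s⁴·A².
  So F⁻¹ = kg·m²·s⁻⁴·A⁻².
  C = s·A.
  So C⁻² = s⁻²·A⁻².
  Combining: F⁻¹·cd·C⁻² = (kg·m²·s⁻⁴·A⁻²) · cd · (s⁻²·A⁻²) = kg·m²·s⁻⁶·A⁻⁴·cd.
Right side:
  F = C/V (capacitance = charge per voltage),
      = A·s/(kg·m²·s⁻³·A⁻¹) (substituting C and V),
      = kg⁻¹·m⁻²·s⁴·A².
  So F⁻¹ = kg·m²·s⁻⁴·A⁻².
  V = W/A (potential = power per current),
      = kg·m²·s⁻³·A⁻¹.
  So V⁻¹ = kg⁻¹·m⁻²·s³·A.
  C = A·s = s·A (charge = current × time).
  So C⁻³ = s⁻³·A⁻³.
  J = N·m (work = force × distance),
      = kg·m²·s⁻².
  Bq = 1/s = s⁻¹ (activity is decays per second).
  Combining: F⁻¹·cd·V⁻¹·C⁻³·J·Bq = (kg·m²·s⁻⁴·A⁻²) · cd · (kg⁻¹·m⁻²·s³·A) · (s⁻³·A⁻³) · (kg·m²·s⁻²) · s⁻¹ = kg·m²·s⁻⁷·A⁻⁴·cd.
Left is kg·m²·s⁻⁶·A⁻⁴·cd; right is kg·m²·s⁻⁷·A⁻⁴·cd — different.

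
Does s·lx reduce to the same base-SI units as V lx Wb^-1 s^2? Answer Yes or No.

Yes

Left side:
  lx = m⁻²·cd.
  Combining: s·lx = s · (m⁻²·cd) = m⁻²·s·cd.
Right side:
  V = kg·m²·s⁻³·A⁻¹.
  lx = m⁻²·cd.
  Wb = kg·m²·s⁻²·A⁻¹.
  So Wb⁻¹ = kg⁻¹·m⁻²·s²·A.
  Combining: V·lx·Wb⁻¹·s² = (kg·m²·s⁻³·A⁻¹) · (m⁻²·cd) · (kg⁻¹·m⁻²·s²·A) · s² = m⁻²·s·cd.
Both reduce to m⁻²·s·cd.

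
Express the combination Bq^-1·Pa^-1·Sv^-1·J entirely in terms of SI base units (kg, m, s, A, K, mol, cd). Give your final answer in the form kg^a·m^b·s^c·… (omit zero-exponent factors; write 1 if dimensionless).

Bq = 1/s = s⁻¹ (activity is decays per second).
So Bq⁻¹ = s.
Pa = N/m² (pressure = force per area),
    = kg·m⁻¹·s⁻².
So Pa⁻¹ = kg⁻¹·m·s².
Sv = J/kg (equivalent dose = energy per mass),
    = m²·s⁻².
So Sv⁻¹ = m⁻²·s².
J = N·m (work = force × distance),
    = kg·m²·s⁻².
Combining: Bq⁻¹·Pa⁻¹·Sv⁻¹·J = s · (kg⁻¹·m·s²) · (m⁻²·s²) · (kg·m²·s⁻²) = m·s³.

m·s³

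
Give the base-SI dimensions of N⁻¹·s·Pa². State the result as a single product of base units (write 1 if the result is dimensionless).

kg·m⁻³·s⁻¹

N = kg·m·s⁻².
So N⁻¹ = kg⁻¹·m⁻¹·s².
Pa = kg·m⁻¹·s⁻².
So Pa² = kg²·m⁻²·s⁻⁴.
Combining: N⁻¹·s·Pa² = (kg⁻¹·m⁻¹·s²) · s · (kg²·m⁻²·s⁻⁴) = kg·m⁻³·s⁻¹.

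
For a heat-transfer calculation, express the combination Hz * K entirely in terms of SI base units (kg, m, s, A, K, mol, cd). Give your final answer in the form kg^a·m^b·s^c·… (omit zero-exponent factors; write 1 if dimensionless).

s⁻¹·K

Hz = 1/s = s⁻¹ (frequency is cycles per second).
Combining: Hz·K = s⁻¹ · K = s⁻¹·K.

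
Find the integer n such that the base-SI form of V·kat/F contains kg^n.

V = W/A (potential = power per current),
    = kg·m²·s⁻³·A⁻¹.
kat = mol/s = s⁻¹·mol (catalytic activity).
F = C/V (capacitance = charge per voltage),
    = A·s/(kg·m²·s⁻³·A⁻¹) (substituting C and V),
    = kg⁻¹·m⁻²·s⁴·A².
So F⁻¹ = kg·m²·s⁻⁴·A⁻².
Combining: V·kat·F⁻¹ = (kg·m²·s⁻³·A⁻¹) · (s⁻¹·mol) · (kg·m²·s⁻⁴·A⁻²) = kg²·m⁴·s⁻⁸·A⁻³·mol.
The exponent of kg is 2.

2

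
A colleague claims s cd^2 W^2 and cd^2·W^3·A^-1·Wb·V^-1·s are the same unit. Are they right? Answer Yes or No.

Left side:
  W = J/s (power = energy per time),
      = kg·m²·s⁻³.
  So W² = kg²·m⁴·s⁻⁶.
  Combining: s·cd²·W² = s · cd² · (kg²·m⁴·s⁻⁶) = kg²·m⁴·s⁻⁵·cd².
Right side:
  W = J/s (power = energy per time),
      = kg·m²·s⁻³.
  So W³ = kg³·m⁶·s⁻⁹.
  Wb = V·s (flux: a volt is a weber per second),
      = kg·m²·s⁻²·A⁻¹.
  V = W/A (potential = power per current),
      = kg·m²·s⁻³·A⁻¹.
  So V⁻¹ = kg⁻¹·m⁻²·s³·A.
  Combining: cd²·W³·A⁻¹·Wb·V⁻¹·s = cd² · (kg³·m⁶·s⁻⁹) · A⁻¹ · (kg·m²·s⁻²·A⁻¹) · (kg⁻¹·m⁻²·s³·A) · s = kg³·m⁶·s⁻⁷·A⁻¹·cd².
Left is kg²·m⁴·s⁻⁵·cd²; right is kg³·m⁶·s⁻⁷·A⁻¹·cd² — different.

No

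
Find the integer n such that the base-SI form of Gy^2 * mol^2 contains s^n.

Gy = m²·s⁻².
So Gy² = m⁴·s⁻⁴.
Combining: Gy²·mol² = (m⁴·s⁻⁴) · mol² = m⁴·s⁻⁴·mol².
The exponent of s is -4.

-4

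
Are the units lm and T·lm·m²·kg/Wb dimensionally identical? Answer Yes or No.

Left side:
  lm = cd.
Right side:
  Wb = V·s (flux: a volt is a weber per second),
      = kg·m²·s⁻²·A⁻¹.
  So Wb⁻¹ = kg⁻¹·m⁻²·s²·A.
  T = Wb/m² (flux density = flux per area),
      = kg·s⁻²·A⁻¹.
  lm = cd·sr = cd (luminous flux; sr is dimensionless).
  Combining: Wb⁻¹·T·lm·m²·kg = (kg⁻¹·m⁻²·s²·A) · (kg·s⁻²·A⁻¹) · cd · m² · kg = kg·cd.
Left is cd; right is kg·cd — different.

No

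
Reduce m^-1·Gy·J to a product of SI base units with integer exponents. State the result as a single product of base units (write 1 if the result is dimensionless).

kg·m³·s⁻⁴

Gy = J/kg (absorbed dose = energy per mass),
    = m²·s⁻².
J = N·m (work = force × distance),
    = kg·m²·s⁻².
Combining: m⁻¹·Gy·J = m⁻¹ · (m²·s⁻²) · (kg·m²·s⁻²) = kg·m³·s⁻⁴.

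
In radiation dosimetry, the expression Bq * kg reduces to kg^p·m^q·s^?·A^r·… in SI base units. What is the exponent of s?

Bq = s⁻¹.
Combining: Bq·kg = s⁻¹ · kg = kg·s⁻¹.
The exponent of s is -1.

-1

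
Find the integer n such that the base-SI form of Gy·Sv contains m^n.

Gy = J/kg (absorbed dose = energy per mass),
    = m²·s⁻².
Sv = J/kg (equivalent dose = energy per mass),
    = m²·s⁻².
Combining: Gy·Sv = (m²·s⁻²) · (m²·s⁻²) = m⁴·s⁻⁴.
The exponent of m is 4.

4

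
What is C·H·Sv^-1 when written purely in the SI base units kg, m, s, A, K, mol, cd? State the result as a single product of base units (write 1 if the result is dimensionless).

kg·s·A⁻¹

C = s·A.
H = kg·m²·s⁻²·A⁻².
Sv = m²·s⁻².
So Sv⁻¹ = m⁻²·s².
Combining: C·H·Sv⁻¹ = (s·A) · (kg·m²·s⁻²·A⁻²) · (m⁻²·s²) = kg·s·A⁻¹.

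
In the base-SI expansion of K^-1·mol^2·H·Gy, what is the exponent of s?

H = Wb/A (inductance = flux per current),
    = kg·m²·s⁻²·A⁻².
Gy = J/kg (absorbed dose = energy per mass),
    = m²·s⁻².
Combining: K⁻¹·mol²·H·Gy = K⁻¹ · mol² · (kg·m²·s⁻²·A⁻²) · (m²·s⁻²) = kg·m⁴·s⁻⁴·A⁻²·K⁻¹·mol².
The exponent of s is -4.

-4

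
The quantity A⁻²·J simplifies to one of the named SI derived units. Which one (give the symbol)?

H

J = N·m (work = force × distance),
    = kg·m²·s⁻².
Combining: A⁻²·J = A⁻² · (kg·m²·s⁻²) = kg·m²·s⁻²·A⁻².
kg·m²·s⁻²·A⁻² is the base-SI form of the henry.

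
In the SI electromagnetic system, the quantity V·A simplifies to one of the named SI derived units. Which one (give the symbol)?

V = W/A (potential = power per current),
    = kg·m²·s⁻³·A⁻¹.
Combining: V·A = (kg·m²·s⁻³·A⁻¹) · A = kg·m²·s⁻³.
kg·m²·s⁻³ is the base-SI form of the watt.

W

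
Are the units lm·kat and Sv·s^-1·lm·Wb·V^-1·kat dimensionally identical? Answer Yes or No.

Left side:
  lm = cd.
  kat = s⁻¹·mol.
  Combining: lm·kat = cd · (s⁻¹·mol) = s⁻¹·mol·cd.
Right side:
  Sv = m²·s⁻².
  lm = cd.
  Wb = kg·m²·s⁻²·A⁻¹.
  V = kg·m²·s⁻³·A⁻¹.
  So V⁻¹ = kg⁻¹·m⁻²·s³·A.
  kat = s⁻¹·mol.
  Combining: Sv·s⁻¹·lm·Wb·V⁻¹·kat = (m²·s⁻²) · s⁻¹ · cd · (kg·m²·s⁻²·A⁻¹) · (kg⁻¹·m⁻²·s³·A) · (s⁻¹·mol) = m²·s⁻³·mol·cd.
Left is s⁻¹·mol·cd; right is m²·s⁻³·mol·cd — different.

No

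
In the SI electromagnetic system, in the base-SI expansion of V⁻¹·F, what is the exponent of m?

V = kg·m²·s⁻³·A⁻¹.
So V⁻¹ = kg⁻¹·m⁻²·s³·A.
F = kg⁻¹·m⁻²·s⁴·A².
Combining: V⁻¹·F = (kg⁻¹·m⁻²·s³·A) · (kg⁻¹·m⁻²·s⁴·A²) = kg⁻²·m⁻⁴·s⁷·A³.
The exponent of m is -4.

-4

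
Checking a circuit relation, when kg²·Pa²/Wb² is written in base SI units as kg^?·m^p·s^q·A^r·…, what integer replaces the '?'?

Pa = N/m² (pressure = force per area),
    = kg·m⁻¹·s⁻².
So Pa² = kg²·m⁻²·s⁻⁴.
Wb = V·s (flux: a volt is a weber per second),
    = kg·m²·s⁻²·A⁻¹.
So Wb⁻² = kg⁻²·m⁻⁴·s⁴·A².
Combining: kg²·Pa²·Wb⁻² = kg² · (kg²·m⁻²·s⁻⁴) · (kg⁻²·m⁻⁴·s⁴·A²) = kg²·m⁻⁶·A².
The exponent of kg is 2.

2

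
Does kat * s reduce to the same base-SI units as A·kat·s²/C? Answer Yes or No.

Yes

Left side:
  kat = s⁻¹·mol.
  Combining: kat·s = (s⁻¹·mol) · s = mol.
Right side:
  C = A·s = s·A (charge = current × time).
  So C⁻¹ = s⁻¹·A⁻¹.
  kat = mol/s = s⁻¹·mol (catalytic activity).
  Combining: C⁻¹·A·kat·s² = (s⁻¹·A⁻¹) · A · (s⁻¹·mol) · s² = mol.
Both reduce to mol.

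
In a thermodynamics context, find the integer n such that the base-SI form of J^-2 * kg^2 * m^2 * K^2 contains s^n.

4

J = N·m (work = force × distance),
    = kg·m²·s⁻².
So J⁻² = kg⁻²·m⁻⁴·s⁴.
Combining: J⁻²·kg²·m²·K² = (kg⁻²·m⁻⁴·s⁴) · kg² · m² · K² = m⁻²·s⁴·K².
The exponent of s is 4.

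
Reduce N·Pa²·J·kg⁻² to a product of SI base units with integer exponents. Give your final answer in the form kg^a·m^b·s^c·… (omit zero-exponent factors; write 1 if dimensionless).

N = kg·m/s² = kg·m·s⁻² (force = mass × acceleration).
Pa = N/m² (pressure = force per area),
    = kg·m⁻¹·s⁻².
So Pa² = kg²·m⁻²·s⁻⁴.
J = N·m (work = force × distance),
    = kg·m²·s⁻².
Combining: N·Pa²·J·kg⁻² = (kg·m·s⁻²) · (kg²·m⁻²·s⁻⁴) · (kg·m²·s⁻²) · kg⁻² = kg²·m·s⁻⁸.

kg²·m·s⁻⁸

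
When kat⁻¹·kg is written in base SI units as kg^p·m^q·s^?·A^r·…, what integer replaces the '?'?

kat = s⁻¹·mol.
So kat⁻¹ = s·mol⁻¹.
Combining: kat⁻¹·kg = (s·mol⁻¹) · kg = kg·s·mol⁻¹.
The exponent of s is 1.

1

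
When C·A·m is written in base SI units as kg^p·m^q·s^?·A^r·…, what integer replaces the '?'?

C = s·A.
Combining: C·A·m = (s·A) · A · m = m·s·A².
The exponent of s is 1.

1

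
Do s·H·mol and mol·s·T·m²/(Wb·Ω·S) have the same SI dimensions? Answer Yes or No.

No

Left side:
  H = kg·m²·s⁻²·A⁻².
  Combining: s·H·mol = s · (kg·m²·s⁻²·A⁻²) · mol = kg·m²·s⁻¹·A⁻²·mol.
Right side:
  Wb = V·s (flux: a volt is a weber per second),
      = kg·m²·s⁻²·A⁻¹.
  So Wb⁻¹ = kg⁻¹·m⁻²·s²·A.
  Ω = V/A (resistance = voltage per current),
      = kg·m²·s⁻³·A⁻².
  So Ω⁻¹ = kg⁻¹·m⁻²·s³·A².
  S = 1/Ω (conductance is reciprocal resistance),
      = kg⁻¹·m⁻²·s³·A².
  So S⁻¹ = kg·m²·s⁻³·A⁻².
  T = Wb/m² (flux density = flux per area),
      = kg·s⁻²·A⁻¹.
  Combining: Wb⁻¹·Ω⁻¹·mol·S⁻¹·s·T·m² = (kg⁻¹·m⁻²·s²·A) · (kg⁻¹·m⁻²·s³·A²) · mol · (kg·m²·s⁻³·A⁻²) · s · (kg·s⁻²·A⁻¹) · m² = s·mol.
Left is kg·m²·s⁻¹·A⁻²·mol; right is s·mol — different.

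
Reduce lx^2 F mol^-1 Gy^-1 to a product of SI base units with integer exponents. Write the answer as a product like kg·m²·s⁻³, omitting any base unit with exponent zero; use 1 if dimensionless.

lx = lm/m² (illuminance = luminous flux per area),
    = m⁻²·cd.
So lx² = m⁻⁴·cd².
F = C/V (capacitance = charge per voltage),
    = A·s/(kg·m²·s⁻³·A⁻¹) (substituting C and V),
    = kg⁻¹·m⁻²·s⁴·A².
Gy = J/kg (absorbed dose = energy per mass),
    = m²·s⁻².
So Gy⁻¹ = m⁻²·s².
Combining: lx²·F·mol⁻¹·Gy⁻¹ = (m⁻⁴·cd²) · (kg⁻¹·m⁻²·s⁴·A²) · mol⁻¹ · (m⁻²·s²) = kg⁻¹·m⁻⁸·s⁶·A²·mol⁻¹·cd².

kg⁻¹·m⁻⁸·s⁶·A²·mol⁻¹·cd²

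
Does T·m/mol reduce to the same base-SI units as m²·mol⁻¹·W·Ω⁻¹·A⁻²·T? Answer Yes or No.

No

Left side:
  T = Wb/m² (flux density = flux per area),
      = kg·s⁻²·A⁻¹.
  Combining: T·mol⁻¹·m = (kg·s⁻²·A⁻¹) · mol⁻¹ · m = kg·m·s⁻²·A⁻¹·mol⁻¹.
Right side:
  W = kg·m²·s⁻³.
  Ω = kg·m²·s⁻³·A⁻².
  So Ω⁻¹ = kg⁻¹·m⁻²·s³·A².
  T = kg·s⁻²·A⁻¹.
  Combining: m²·mol⁻¹·W·Ω⁻¹·A⁻²·T = m² · mol⁻¹ · (kg·m²·s⁻³) · (kg⁻¹·m⁻²·s³·A²) · A⁻² · (kg·s⁻²·A⁻¹) = kg·m²·s⁻²·A⁻¹·mol⁻¹.
Left is kg·m·s⁻²·A⁻¹·mol⁻¹; right is kg·m²·s⁻²·A⁻¹·mol⁻¹ — different.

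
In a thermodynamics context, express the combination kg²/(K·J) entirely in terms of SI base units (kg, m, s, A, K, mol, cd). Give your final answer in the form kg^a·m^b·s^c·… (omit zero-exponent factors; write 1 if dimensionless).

J = N·m (work = force × distance),
    = kg·m²·s⁻².
So J⁻¹ = kg⁻¹·m⁻²·s².
Combining: kg²·K⁻¹·J⁻¹ = kg² · K⁻¹ · (kg⁻¹·m⁻²·s²) = kg·m⁻²·s²·K⁻¹.

kg·m⁻²·s²·K⁻¹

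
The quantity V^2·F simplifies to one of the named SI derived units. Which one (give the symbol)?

V = W/A (potential = power per current),
    = kg·m²·s⁻³·A⁻¹.
So V² = kg²·m⁴·s⁻⁶·A⁻².
F = C/V (capacitance = charge per voltage),
    = A·s/(kg·m²·s⁻³·A⁻¹) (substituting C and V),
    = kg⁻¹·m⁻²·s⁴·A².
Combining: V²·F = (kg²·m⁴·s⁻⁶·A⁻²) · (kg⁻¹·m⁻²·s⁴·A²) = kg·m²·s⁻².
kg·m²·s⁻² is the base-SI form of the joule.

J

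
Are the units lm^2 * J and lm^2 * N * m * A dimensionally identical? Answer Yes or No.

Left side:
  lm = cd·sr = cd (luminous flux; sr is dimensionless).
  So lm² = cd².
  J = N·m (work = force × distance),
      = kg·m²·s⁻².
  Combining: lm²·J = cd² · (kg·m²·s⁻²) = kg·m²·s⁻²·cd².
Right side:
  lm = cd.
  So lm² = cd².
  N = kg·m·s⁻².
  Combining: lm²·N·m·A = cd² · (kg·m·s⁻²) · m · A = kg·m²·s⁻²·A·cd².
Left is kg·m²·s⁻²·cd²; right is kg·m²·s⁻²·A·cd² — different.

No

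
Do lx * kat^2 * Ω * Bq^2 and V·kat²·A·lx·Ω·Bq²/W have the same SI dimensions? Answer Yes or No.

Left side:
  lx = lm/m² (illuminance = luminous flux per area),
      = m⁻²·cd.
  kat = mol/s = s⁻¹·mol (catalytic activity).
  So kat² = s⁻²·mol².
  Ω = V/A (resistance = voltage per current),
      = kg·m²·s⁻³·A⁻².
  Bq = 1/s = s⁻¹ (activity is decays per second).
  So Bq² = s⁻².
  Combining: lx·kat²·Ω·Bq² = (m⁻²·cd) · (s⁻²·mol²) · (kg·m²·s⁻³·A⁻²) · s⁻² = kg·s⁻⁷·A⁻²·mol²·cd.
Right side:
  V = kg·m²·s⁻³·A⁻¹.
  W = kg·m²·s⁻³.
  So W⁻¹ = kg⁻¹·m⁻²·s³.
  kat = s⁻¹·mol.
  So kat² = s⁻²·mol².
  lx = m⁻²·cd.
  Ω = kg·m²·s⁻³·A⁻².
  Bq = s⁻¹.
  So Bq² = s⁻².
  Combining: V·W⁻¹·kat²·A·lx·Ω·Bq² = (kg·m²·s⁻³·A⁻¹) · (kg⁻¹·m⁻²·s³) · (s⁻²·mol²) · A · (m⁻²·cd) · (kg·m²·s⁻³·A⁻²) · s⁻² = kg·s⁻⁷·A⁻²·mol²·cd.
Both reduce to kg·s⁻⁷·A⁻²·mol²·cd.

Yes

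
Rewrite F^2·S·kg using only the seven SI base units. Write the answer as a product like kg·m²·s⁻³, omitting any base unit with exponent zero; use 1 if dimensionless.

F = kg⁻¹·m⁻²·s⁴·A².
So F² = kg⁻²·m⁻⁴·s⁸·A⁴.
S = kg⁻¹·m⁻²·s³·A².
Combining: F²·S·kg = (kg⁻²·m⁻⁴·s⁸·A⁴) · (kg⁻¹·m⁻²·s³·A²) · kg = kg⁻²·m⁻⁶·s¹¹·A⁶.

kg⁻²·m⁻⁶·s¹¹·A⁶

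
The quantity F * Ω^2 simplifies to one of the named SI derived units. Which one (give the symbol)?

F = C/V (capacitance = charge per voltage),
    = A·s/(kg·m²·s⁻³·A⁻¹) (substituting C and V),
    = kg⁻¹·m⁻²·s⁴·A².
Ω = V/A (resistance = voltage per current),
    = kg·m²·s⁻³·A⁻².
So Ω² = kg²·m⁴·s⁻⁶·A⁻⁴.
Combining: F·Ω² = (kg⁻¹·m⁻²·s⁴·A²) · (kg²·m⁴·s⁻⁶·A⁻⁴) = kg·m²·s⁻²·A⁻².
kg·m²·s⁻²·A⁻² is the base-SI form of the henry.

H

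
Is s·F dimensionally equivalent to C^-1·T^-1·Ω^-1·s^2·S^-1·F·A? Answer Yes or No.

No

Left side:
  F = C/V (capacitance = charge per voltage),
      = A·s/(kg·m²·s⁻³·A⁻¹) (substituting C and V),
      = kg⁻¹·m⁻²·s⁴·A².
  Combining: s·F = s · (kg⁻¹·m⁻²·s⁴·A²) = kg⁻¹·m⁻²·s⁵·A².
Right side:
  C = A·s = s·A (charge = current × time).
  So C⁻¹ = s⁻¹·A⁻¹.
  T = Wb/m² (flux density = flux per area),
      = kg·s⁻²·A⁻¹.
  So T⁻¹ = kg⁻¹·s²·A.
  Ω = V/A (resistance = voltage per current),
      = kg·m²·s⁻³·A⁻².
  So Ω⁻¹ = kg⁻¹·m⁻²·s³·A².
  S = 1/Ω (conductance is reciprocal resistance),
      = kg⁻¹·m⁻²·s³·A².
  So S⁻¹ = kg·m²·s⁻³·A⁻².
  F = C/V (capacitance = charge per voltage),
      = A·s/(kg·m²·s⁻³·A⁻¹) (substituting C and V),
      = kg⁻¹·m⁻²·s⁴·A².
  Combining: C⁻¹·T⁻¹·Ω⁻¹·s²·S⁻¹·F·A = (s⁻¹·A⁻¹) · (kg⁻¹·s²·A) · (kg⁻¹·m⁻²·s³·A²) · s² · (kg·m²·s⁻³·A⁻²) · (kg⁻¹·m⁻²·s⁴·A²) · A = kg⁻²·m⁻²·s⁷·A³.
Left is kg⁻¹·m⁻²·s⁵·A²; right is kg⁻²·m⁻²·s⁷·A³ — different.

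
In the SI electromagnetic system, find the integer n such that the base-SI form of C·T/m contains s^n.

-1

C = A·s = s·A (charge = current × time).
T = Wb/m² (flux density = flux per area),
    = kg·s⁻²·A⁻¹.
Combining: C·m⁻¹·T = (s·A) · m⁻¹ · (kg·s⁻²·A⁻¹) = kg·m⁻¹·s⁻¹.
The exponent of s is -1.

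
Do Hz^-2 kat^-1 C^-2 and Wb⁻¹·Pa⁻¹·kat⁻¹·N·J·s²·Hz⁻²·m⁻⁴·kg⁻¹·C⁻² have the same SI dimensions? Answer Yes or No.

Left side:
  Hz = s⁻¹.
  So Hz⁻² = s².
  kat = s⁻¹·mol.
  So kat⁻¹ = s·mol⁻¹.
  C = s·A.
  So C⁻² = s⁻²·A⁻².
  Combining: Hz⁻²·kat⁻¹·C⁻² = s² · (s·mol⁻¹) · (s⁻²·A⁻²) = s·A⁻²·mol⁻¹.
Right side:
  Wb = kg·m²·s⁻²·A⁻¹.
  So Wb⁻¹ = kg⁻¹·m⁻²·s²·A.
  Pa = kg·m⁻¹·s⁻².
  So Pa⁻¹ = kg⁻¹·m·s².
  kat = s⁻¹·mol.
  So kat⁻¹ = s·mol⁻¹.
  N = kg·m·s⁻².
  J = kg·m²·s⁻².
  Hz = s⁻¹.
  So Hz⁻² = s².
  C = s·A.
  So C⁻² = s⁻²·A⁻².
  Combining: Wb⁻¹·Pa⁻¹·kat⁻¹·N·J·s²·Hz⁻²·m⁻⁴·kg⁻¹·C⁻² = (kg⁻¹·m⁻²·s²·A) · (kg⁻¹·m·s²) · (s·mol⁻¹) · (kg·m·s⁻²) · (kg·m²·s⁻²) · s² · s² · m⁻⁴ · kg⁻¹ · (s⁻²·A⁻²) = kg⁻¹·m⁻²·s³·A⁻¹·mol⁻¹.
Left is s·A⁻²·mol⁻¹; right is kg⁻¹·m⁻²·s³·A⁻¹·mol⁻¹ — different.

No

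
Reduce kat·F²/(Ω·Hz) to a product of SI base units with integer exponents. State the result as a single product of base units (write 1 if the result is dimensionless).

Ω = V/A (resistance = voltage per current),
    = kg·m²·s⁻³·A⁻².
So Ω⁻¹ = kg⁻¹·m⁻²·s³·A².
kat = mol/s = s⁻¹·mol (catalytic activity).
F = C/V (capacitance = charge per voltage),
    = A·s/(kg·m²·s⁻³·A⁻¹) (substituting C and V),
    = kg⁻¹·m⁻²·s⁴·A².
So F² = kg⁻²·m⁻⁴·s⁸·A⁴.
Hz = 1/s = s⁻¹ (frequency is cycles per second).
So Hz⁻¹ = s.
Combining: Ω⁻¹·kat·F²·Hz⁻¹ = (kg⁻¹·m⁻²·s³·A²) · (s⁻¹·mol) · (kg⁻²·m⁻⁴·s⁸·A⁴) · s = kg⁻³·m⁻⁶·s¹¹·A⁶·mol.

kg⁻³·m⁻⁶·s¹¹·A⁶·mol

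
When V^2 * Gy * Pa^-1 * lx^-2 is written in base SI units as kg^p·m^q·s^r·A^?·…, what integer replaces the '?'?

-2

V = W/A (potential = power per current),
    = kg·m²·s⁻³·A⁻¹.
So V² = kg²·m⁴·s⁻⁶·A⁻².
Gy = J/kg (absorbed dose = energy per mass),
    = m²·s⁻².
Pa = N/m² (pressure = force per area),
    = kg·m⁻¹·s⁻².
So Pa⁻¹ = kg⁻¹·m·s².
lx = lm/m² (illuminance = luminous flux per area),
    = m⁻²·cd.
So lx⁻² = m⁴·cd⁻².
Combining: V²·Gy·Pa⁻¹·lx⁻² = (kg²·m⁴·s⁻⁶·A⁻²) · (m²·s⁻²) · (kg⁻¹·m·s²) · (m⁴·cd⁻²) = kg·m¹¹·s⁻⁶·A⁻²·cd⁻².
The exponent of A is -2.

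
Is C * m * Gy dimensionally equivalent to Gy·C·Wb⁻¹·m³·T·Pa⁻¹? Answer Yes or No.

Left side:
  C = A·s = s·A (charge = current × time).
  Gy = J/kg (absorbed dose = energy per mass),
      = m²·s⁻².
  Combining: C·m·Gy = (s·A) · m · (m²·s⁻²) = m³·s⁻¹·A.
Right side:
  Gy = J/kg (absorbed dose = energy per mass),
      = m²·s⁻².
  C = A·s = s·A (charge = current × time).
  Wb = V·s (flux: a volt is a weber per second),
      = kg·m²·s⁻²·A⁻¹.
  So Wb⁻¹ = kg⁻¹·m⁻²·s²·A.
  T = Wb/m² (flux density = flux per area),
      = kg·s⁻²·A⁻¹.
  Pa = N/m² (pressure = force per area),
      = kg·m⁻¹·s⁻².
  So Pa⁻¹ = kg⁻¹·m·s².
  Combining: Gy·C·Wb⁻¹·m³·T·Pa⁻¹ = (m²·s⁻²) · (s·A) · (kg⁻¹·m⁻²·s²·A) · m³ · (kg·s⁻²·A⁻¹) · (kg⁻¹·m·s²) = kg⁻¹·m⁴·s·A.
Left is m³·s⁻¹·A; right is kg⁻¹·m⁴·s·A — different.

No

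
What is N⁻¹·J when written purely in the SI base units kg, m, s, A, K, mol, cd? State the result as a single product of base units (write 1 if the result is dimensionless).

m

N = kg·m/s² = kg·m·s⁻² (force = mass × acceleration).
So N⁻¹ = kg⁻¹·m⁻¹·s².
J = N·m (work = force × distance),
    = kg·m²·s⁻².
Combining: N⁻¹·J = (kg⁻¹·m⁻¹·s²) · (kg·m²·s⁻²) = m.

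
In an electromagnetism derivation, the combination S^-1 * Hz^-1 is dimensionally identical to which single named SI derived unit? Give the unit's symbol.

S = 1/Ω (conductance is reciprocal resistance),
    = kg⁻¹·m⁻²·s³·A².
So S⁻¹ = kg·m²·s⁻³·A⁻².
Hz = 1/s = s⁻¹ (frequency is cycles per second).
So Hz⁻¹ = s.
Combining: S⁻¹·Hz⁻¹ = (kg·m²·s⁻³·A⁻²) · s = kg·m²·s⁻²·A⁻².
kg·m²·s⁻²·A⁻² is the base-SI form of the henry.

H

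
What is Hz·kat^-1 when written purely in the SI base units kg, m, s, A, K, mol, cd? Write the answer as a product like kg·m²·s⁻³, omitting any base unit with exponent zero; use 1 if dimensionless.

mol⁻¹

Hz = 1/s = s⁻¹ (frequency is cycles per second).
kat = mol/s = s⁻¹·mol (catalytic activity).
So kat⁻¹ = s·mol⁻¹.
Combining: Hz·kat⁻¹ = s⁻¹ · (s·mol⁻¹) = mol⁻¹.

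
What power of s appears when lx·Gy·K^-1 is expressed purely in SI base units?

-2

lx = lm/m² (illuminance = luminous flux per area),
    = m⁻²·cd.
Gy = J/kg (absorbed dose = energy per mass),
    = m²·s⁻².
Combining: lx·Gy·K⁻¹ = (m⁻²·cd) · (m²·s⁻²) · K⁻¹ = s⁻²·K⁻¹·cd.
The exponent of s is -2.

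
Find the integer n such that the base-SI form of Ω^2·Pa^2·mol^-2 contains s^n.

-10

Ω = V/A (resistance = voltage per current),
    = kg·m²·s⁻³·A⁻².
So Ω² = kg²·m⁴·s⁻⁶·A⁻⁴.
Pa = N/m² (pressure = force per area),
    = kg·m⁻¹·s⁻².
So Pa² = kg²·m⁻²·s⁻⁴.
Combining: Ω²·Pa²·mol⁻² = (kg²·m⁴·s⁻⁶·A⁻⁴) · (kg²·m⁻²·s⁻⁴) · mol⁻² = kg⁴·m²·s⁻¹⁰·A⁻⁴·mol⁻².
The exponent of s is -10.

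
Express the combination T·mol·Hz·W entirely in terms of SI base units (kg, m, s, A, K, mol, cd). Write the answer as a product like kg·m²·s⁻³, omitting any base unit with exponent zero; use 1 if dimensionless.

T = kg·s⁻²·A⁻¹.
Hz = s⁻¹.
W = kg·m²·s⁻³.
Combining: T·mol·Hz·W = (kg·s⁻²·A⁻¹) · mol · s⁻¹ · (kg·m²·s⁻³) = kg²·m²·s⁻⁶·A⁻¹·mol.

kg²·m²·s⁻⁶·A⁻¹·mol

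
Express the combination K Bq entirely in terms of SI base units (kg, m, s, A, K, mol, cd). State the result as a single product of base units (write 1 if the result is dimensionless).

Bq = 1/s = s⁻¹ (activity is decays per second).
Combining: K·Bq = K · s⁻¹ = s⁻¹·K.

s⁻¹·K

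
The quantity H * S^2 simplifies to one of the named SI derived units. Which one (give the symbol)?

H = Wb/A (inductance = flux per current),
    = kg·m²·s⁻²·A⁻².
S = 1/Ω (conductance is reciprocal resistance),
    = kg⁻¹·m⁻²·s³·A².
So S² = kg⁻²·m⁻⁴·s⁶·A⁴.
Combining: H·S² = (kg·m²·s⁻²·A⁻²) · (kg⁻²·m⁻⁴·s⁶·A⁴) = kg⁻¹·m⁻²·s⁴·A².
kg⁻¹·m⁻²·s⁴·A² is the base-SI form of the farad.

F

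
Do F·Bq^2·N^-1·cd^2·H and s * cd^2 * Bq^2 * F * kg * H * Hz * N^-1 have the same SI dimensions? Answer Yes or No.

No

Left side:
  F = kg⁻¹·m⁻²·s⁴·A².
  Bq = s⁻¹.
  So Bq² = s⁻².
  N = kg·m·s⁻².
  So N⁻¹ = kg⁻¹·m⁻¹·s².
  H = kg·m²·s⁻²·A⁻².
  Combining: F·Bq²·N⁻¹·cd²·H = (kg⁻¹·m⁻²·s⁴·A²) · s⁻² · (kg⁻¹·m⁻¹·s²) · cd² · (kg·m²·s⁻²·A⁻²) = kg⁻¹·m⁻¹·s²·cd².
Right side:
  Bq = s⁻¹.
  So Bq² = s⁻².
  F = kg⁻¹·m⁻²·s⁴·A².
  H = kg·m²·s⁻²·A⁻².
  Hz = s⁻¹.
  N = kg·m·s⁻².
  So N⁻¹ = kg⁻¹·m⁻¹·s².
  Combining: s·cd²·Bq²·F·kg·H·Hz·N⁻¹ = s · cd² · s⁻² · (kg⁻¹·m⁻²·s⁴·A²) · kg · (kg·m²·s⁻²·A⁻²) · s⁻¹ · (kg⁻¹·m⁻¹·s²) = m⁻¹·s²·cd².
Left is kg⁻¹·m⁻¹·s²·cd²; right is m⁻¹·s²·cd² — different.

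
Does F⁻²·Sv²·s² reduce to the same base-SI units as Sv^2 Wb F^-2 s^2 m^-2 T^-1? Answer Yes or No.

Yes

Left side:
  F = kg⁻¹·m⁻²·s⁴·A².
  So F⁻² = kg²·m⁴·s⁻⁸·A⁻⁴.
  Sv = m²·s⁻².
  So Sv² = m⁴·s⁻⁴.
  Combining: F⁻²·Sv²·s² = (kg²·m⁴·s⁻⁸·A⁻⁴) · (m⁴·s⁻⁴) · s² = kg²·m⁸·s⁻¹⁰·A⁻⁴.
Right side:
  Sv = m²·s⁻².
  So Sv² = m⁴·s⁻⁴.
  Wb = kg·m²·s⁻²·A⁻¹.
  F = kg⁻¹·m⁻²·s⁴·A².
  So F⁻² = kg²·m⁴·s⁻⁸·A⁻⁴.
  T = kg·s⁻²·A⁻¹.
  So T⁻¹ = kg⁻¹·s²·A.
  Combining: Sv²·Wb·F⁻²·s²·m⁻²·T⁻¹ = (m⁴·s⁻⁴) · (kg·m²·s⁻²·A⁻¹) · (kg²·m⁴·s⁻⁸·A⁻⁴) · s² · m⁻² · (kg⁻¹·s²·A) = kg²·m⁸·s⁻¹⁰·A⁻⁴.
Both reduce to kg²·m⁸·s⁻¹⁰·A⁻⁴.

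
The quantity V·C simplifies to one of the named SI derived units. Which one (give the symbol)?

V = W/A (potential = power per current),
    = kg·m²·s⁻³·A⁻¹.
C = A·s = s·A (charge = current × time).
Combining: V·C = (kg·m²·s⁻³·A⁻¹) · (s·A) = kg·m²·s⁻².
kg·m²·s⁻² is the base-SI form of the joule.

J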